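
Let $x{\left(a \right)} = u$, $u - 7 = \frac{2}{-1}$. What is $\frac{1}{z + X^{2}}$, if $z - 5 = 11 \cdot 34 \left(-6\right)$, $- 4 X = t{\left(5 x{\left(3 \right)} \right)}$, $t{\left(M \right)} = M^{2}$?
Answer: $\frac{16}{354801} \approx 4.5096 \cdot 10^{-5}$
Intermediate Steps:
$u = 5$ ($u = 7 + \frac{2}{-1} = 7 + 2 \left(-1\right) = 7 - 2 = 5$)
$x{\left(a \right)} = 5$
$X = - \frac{625}{4}$ ($X = - \frac{\left(5 \cdot 5\right)^{2}}{4} = - \frac{25^{2}}{4} = \left(- \frac{1}{4}\right) 625 = - \frac{625}{4} \approx -156.25$)
$z = -2239$ ($z = 5 + 11 \cdot 34 \left(-6\right) = 5 + 374 \left(-6\right) = 5 - 2244 = -2239$)
$\frac{1}{z + X^{2}} = \frac{1}{-2239 + \left(- \frac{625}{4}\right)^{2}} = \frac{1}{-2239 + \frac{390625}{16}} = \frac{1}{\frac{354801}{16}} = \frac{16}{354801}$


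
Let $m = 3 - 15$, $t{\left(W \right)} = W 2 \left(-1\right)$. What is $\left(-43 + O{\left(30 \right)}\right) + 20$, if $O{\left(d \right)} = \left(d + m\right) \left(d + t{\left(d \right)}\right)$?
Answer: $-563$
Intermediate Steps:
$t{\left(W \right)} = - 2 W$ ($t{\left(W \right)} = 2 W \left(-1\right) = - 2 W$)
$m = -12$ ($m = 3 - 15 = -12$)
$O{\left(d \right)} = - d \left(-12 + d\right)$ ($O{\left(d \right)} = \left(d - 12\right) \left(d - 2 d\right) = \left(-12 + d\right) \left(- d\right) = - d \left(-12 + d\right)$)
$\left(-43 + O{\left(30 \right)}\right) + 20 = \left(-43 + 30 \left(12 - 30\right)\right) + 20 = \left(-43 + 30 \left(-18\right)\right) + 20 = \left(-43 - 540\right) + 20 = -583 + 20 = -563$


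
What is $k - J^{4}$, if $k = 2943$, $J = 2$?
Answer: $2927$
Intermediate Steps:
$k - J^{4} = 2943 - 2^{4} = 2943 - 16 = 2927$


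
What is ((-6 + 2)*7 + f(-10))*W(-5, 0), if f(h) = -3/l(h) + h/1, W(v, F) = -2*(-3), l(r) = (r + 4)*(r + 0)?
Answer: -2283/10 ≈ -228.30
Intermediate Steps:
l(r) = r*(4 + r) (l(r) = (4 + r)*r = r*(4 + r))
W(v, F) = 6
f(h) = h - 3/(h*(4 + h)) (f(h) = -3*1/(h*(4 + h)) + h/1 = -3/(h*(4 + h)) + h*1 = -3/(h*(4 + h)) + h = h - 3/(h*(4 + h)))
((-6 + 2)*7 + f(-10))*W(-5, 0) = ((-6 + 2)*7 + (-3 + (-10)²*(4 - 10))/((-10)*(4 - 10)))*6 = (-4*7 - ⅒*(-3 + 100*(-6))/(-6))*6 = (-28 - ⅒*(-⅙)*(-3 - 600))*6 = (-28 - ⅒*(-⅙)*(-603))*6 = (-28 - 201/20)*6 = -761/20*6 = -2283/10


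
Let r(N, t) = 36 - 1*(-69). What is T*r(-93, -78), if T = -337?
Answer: -35385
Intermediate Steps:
r(N, t) = 105 (r(N, t) = 36 + 69 = 105)
T*r(-93, -78) = -337*105 = -35385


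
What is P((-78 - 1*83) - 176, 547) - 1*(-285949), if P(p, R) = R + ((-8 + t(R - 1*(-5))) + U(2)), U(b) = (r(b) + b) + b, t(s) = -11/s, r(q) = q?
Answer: 158144677/552 ≈ 2.8649e+5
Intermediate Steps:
U(b) = 3*b (U(b) = (b + b) + b = 2*b + b = 3*b)
P(p, R) = -2 + R - 11/(5 + R) (P(p, R) = R + ((-8 - 11/(R - 1*(-5))) + 3*2) = R + ((-8 - 11/(R + 5)) + 6) = R + ((-8 - 11/(5 + R)) + 6) = R + (-2 - 11/(5 + R)) = -2 + R - 11/(5 + R))
P((-78 - 1*83) - 176, 547) - 1*(-285949) = (-11 + (-2 + 547)*(5 + 547))/(5 + 547) - 1*(-285949) = (-11 + 545*552)/552 + 285949 = (-11 + 300840)/552 + 285949 = (1/552)*300829 + 285949 = 300829/552 + 285949 = 158144677/552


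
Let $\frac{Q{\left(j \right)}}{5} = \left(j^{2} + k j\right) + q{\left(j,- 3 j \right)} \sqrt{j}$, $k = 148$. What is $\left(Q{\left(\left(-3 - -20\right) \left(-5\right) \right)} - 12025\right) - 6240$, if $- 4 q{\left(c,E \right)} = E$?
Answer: $-45040 - \frac{1275 i \sqrt{85}}{4} \approx -45040.0 - 2938.7 i$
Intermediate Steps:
$q{\left(c,E \right)} = - \frac{E}{4}$
$Q{\left(j \right)} = 5 j^{2} + 740 j + \frac{15 j^{\frac{3}{2}}}{4}$ ($Q{\left(j \right)} = 5 \left(\left(j^{2} + 148 j\right) + - \frac{\left(-3\right) j}{4} \sqrt{j}\right) = 5 \left(\left(j^{2} + 148 j\right) + \frac{3 j}{4} \sqrt{j}\right) = 5 \left(\left(j^{2} + 148 j\right) + \frac{3 j^{\frac{3}{2}}}{4}\right) = 5 \left(j^{2} + 148 j + \frac{3 j^{\frac{3}{2}}}{4}\right) = 5 j^{2} + 740 j + \frac{15 j^{\frac{3}{2}}}{4}$)
$\left(Q{\left(\left(-3 - -20\right) \left(-5\right) \right)} - 12025\right) - 6240 = \left(\left(5 \left(\left(-3 - -20\right) \left(-5\right)\right)^{2} + 740 \left(-3 - -20\right) \left(-5\right) + \frac{15 \left(\left(-3 - -20\right) \left(-5\right)\right)^{\frac{3}{2}}}{4}\right) - 12025\right) - 6240 = \left(\left(5 \left(\left(-3 + 20\right) \left(-5\right)\right)^{2} + 740 \left(-3 + 20\right) \left(-5\right) + \frac{15 \left(\left(-3 + 20\right) \left(-5\right)\right)^{\frac{3}{2}}}{4}\right) - 12025\right) - 6240 = \left(\left(5 \left(17 \left(-5\right)\right)^{2} + 740 \cdot 17 \left(-5\right) + \frac{15 \left(17 \left(-5\right)\right)^{\frac{3}{2}}}{4}\right) - 12025\right) - 6240 = \left(\left(5 \left(-85\right)^{2} + 740 \left(-85\right) + \frac{15 \left(-85\right)^{\frac{3}{2}}}{4}\right) - 12025\right) - 6240 = \left(\left(5 \cdot 7225 - 62900 + \frac{15 \left(- 85 i \sqrt{85}\right)}{4}\right) - 12025\right) - 6240 = \left(\left(36125 - 62900 - \frac{1275 i \sqrt{85}}{4}\right) - 12025\right) - 6240 = \left(\left(-26775 - \frac{1275 i \sqrt{85}}{4}\right) - 12025\right) - 6240 = \left(-38800 - \frac{1275 i \sqrt{85}}{4}\right) - 6240 = -45040 - \frac{1275 i \sqrt{85}}{4}$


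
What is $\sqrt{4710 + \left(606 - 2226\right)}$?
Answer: $\sqrt{3090} \approx 55.588$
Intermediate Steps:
$\sqrt{4710 + \left(606 - 2226\right)} = \sqrt{4710 - 1620} = \sqrt{3090}$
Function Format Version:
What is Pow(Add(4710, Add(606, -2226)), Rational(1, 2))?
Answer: Pow(3090, Rational(1, 2)) ≈ 55.588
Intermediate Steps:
Pow(Add(4710, Add(606, -2226)), Rational(1, 2)) = Pow(Add(4710, -1620), Rational(1, 2)) = Pow(3090, Rational(1, 2))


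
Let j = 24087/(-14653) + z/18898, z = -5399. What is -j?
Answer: 534307673/276912394 ≈ 1.9295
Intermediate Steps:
j = -534307673/276912394 (j = 24087/(-14653) - 5399/18898 = 24087*(-1/14653) - 5399*1/18898 = -24087/14653 - 5399/18898 = -534307673/276912394 ≈ -1.9295)
-j = -1*(-534307673/276912394) = 534307673/276912394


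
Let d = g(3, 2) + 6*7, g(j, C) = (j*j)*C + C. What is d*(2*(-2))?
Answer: -248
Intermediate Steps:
g(j, C) = C + C*j² (g(j, C) = j²*C + C = C*j² + C = C + C*j²)
d = 62 (d = 2*(1 + 3²) + 6*7 = 2*(1 + 9) + 42 = 2*10 + 42 = 20 + 42 = 62)
d*(2*(-2)) = 62*(2*(-2)) = 62*(-4) = -248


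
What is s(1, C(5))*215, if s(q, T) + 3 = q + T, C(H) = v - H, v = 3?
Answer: -860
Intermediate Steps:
C(H) = 3 - H
s(q, T) = -3 + T + q (s(q, T) = -3 + (q + T) = -3 + (T + q) = -3 + T + q)
s(1, C(5))*215 = (-3 + (3 - 1*5) + 1)*215 = (-3 + (3 - 5) + 1)*215 = (-3 - 2 + 1)*215 = -4*215 = -860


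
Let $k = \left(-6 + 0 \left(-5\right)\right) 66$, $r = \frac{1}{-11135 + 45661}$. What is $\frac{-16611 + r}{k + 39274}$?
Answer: $- \frac{573511385}{1342301828} \approx -0.42726$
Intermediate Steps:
$r = \frac{1}{34526} \approx 2.8964 \cdot 10^{-5}$
$k = -396$ ($k = \left(-6 + 0\right) 66 = \left(-6\right) 66 = -396$)
$\frac{-16611 + r}{k + 39274} = \frac{-16611 + \frac{1}{34526}}{-396 + 39274} = - \frac{573511385}{34526 \cdot 38878} = \left(- \frac{573511385}{34526}\right) \frac{1}{38878} = - \frac{573511385}{1342301828}$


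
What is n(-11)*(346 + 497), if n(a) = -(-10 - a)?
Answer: -843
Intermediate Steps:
n(a) = 10 + a
n(-11)*(346 + 497) = (10 - 11)*(346 + 497) = -1*843 = -843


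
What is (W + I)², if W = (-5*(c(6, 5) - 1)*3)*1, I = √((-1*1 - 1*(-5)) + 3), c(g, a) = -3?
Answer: (60 + √7)² ≈ 3924.5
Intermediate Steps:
I = √7 (I = √((-1 + 5) + 3) = √(4 + 3) = √7 ≈ 2.6458)
W = 60 (W = (-5*(-3 - 1)*3)*1 = (-5*(-4)*3)*1 = (20*3)*1 = 60*1 = 60)
(W + I)² = (60 + √7)²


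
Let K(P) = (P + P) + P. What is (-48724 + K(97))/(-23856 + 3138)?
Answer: 48433/20718 ≈ 2.3377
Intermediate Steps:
K(P) = 3*P (K(P) = 2*P + P = 3*P)
(-48724 + K(97))/(-23856 + 3138) = (-48724 + 3*97)/(-23856 + 3138) = (-48724 + 291)/(-20718) = -48433*(-1/20718) = 48433/20718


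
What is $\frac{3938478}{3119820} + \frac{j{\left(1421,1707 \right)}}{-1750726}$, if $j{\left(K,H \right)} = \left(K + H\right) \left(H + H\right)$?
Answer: $- \frac{2201778082201}{455162499110} \approx -4.8373$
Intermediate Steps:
$j{\left(K,H \right)} = 2 H \left(H + K\right)$ ($j{\left(K,H \right)} = \left(H + K\right) 2 H = 2 H \left(H + K\right)$)
$\frac{3938478}{3119820} + \frac{j{\left(1421,1707 \right)}}{-1750726} = \frac{3938478}{3119820} + \frac{2 \cdot 1707 \left(1707 + 1421\right)}{-1750726} = 3938478 \cdot \frac{1}{3119820} + 2 \cdot 1707 \cdot 3128 \left(- \frac{1}{1750726}\right) = \frac{656413}{519970} + 10678992 \left(- \frac{1}{1750726}\right) = \frac{656413}{519970} - \frac{5339496}{875363} = - \frac{2201778082201}{455162499110}$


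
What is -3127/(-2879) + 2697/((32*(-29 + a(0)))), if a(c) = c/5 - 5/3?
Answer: -14088101/8475776 ≈ -1.6622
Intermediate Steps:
a(c) = -5/3 + c/5 (a(c) = c*(⅕) - 5*⅓ = c/5 - 5/3 = -5/3 + c/5)
-3127/(-2879) + 2697/((32*(-29 + a(0)))) = -3127/(-2879) + 2697/((32*(-29 + (-5/3 + (⅕)*0)))) = -3127*(-1/2879) + 2697/((32*(-29 + (-5/3 + 0)))) = 3127/2879 + 2697/((32*(-29 - 5/3))) = 3127/2879 + 2697/((32*(-92/3))) = 3127/2879 + 2697/(-2944/3) = 3127/2879 + 2697*(-3/2944) = 3127/2879 - 8091/2944 = -14088101/8475776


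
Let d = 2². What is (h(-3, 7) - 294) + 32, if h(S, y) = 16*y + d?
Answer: -146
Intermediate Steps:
d = 4
h(S, y) = 4 + 16*y (h(S, y) = 16*y + 4 = 4 + 16*y)
(h(-3, 7) - 294) + 32 = ((4 + 16*7) - 294) + 32 = ((4 + 112) - 294) + 32 = (116 - 294) + 32 = -178 + 32 = -146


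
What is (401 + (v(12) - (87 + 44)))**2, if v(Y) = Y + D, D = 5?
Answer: 82369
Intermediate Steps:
v(Y) = 5 + Y (v(Y) = Y + 5 = 5 + Y)
(401 + (v(12) - (87 + 44)))**2 = (401 + ((5 + 12) - (87 + 44)))**2 = (401 + (17 - 1*131))**2 = (401 + (17 - 131))**2 = (401 - 114)**2 = 287**2 = 82369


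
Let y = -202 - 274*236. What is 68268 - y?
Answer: 133134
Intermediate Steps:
y = -64866 (y = -202 - 64664 = -64866)
68268 - y = 68268 - 1*(-64866) = 68268 + 64866 = 133134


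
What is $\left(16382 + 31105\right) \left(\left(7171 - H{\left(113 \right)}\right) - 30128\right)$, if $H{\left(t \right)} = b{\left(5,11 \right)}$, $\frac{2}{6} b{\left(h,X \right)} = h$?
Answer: $-1090871364$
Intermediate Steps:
$b{\left(h,X \right)} = 3 h$
$H{\left(t \right)} = 15$ ($H{\left(t \right)} = 3 \cdot 5 = 15$)
$\left(16382 + 31105\right) \left(\left(7171 - H{\left(113 \right)}\right) - 30128\right) = \left(16382 + 31105\right) \left(\left(7171 - 15\right) - 30128\right) = 47487 \left(\left(7171 - 15\right) - 30128\right) = 47487 \left(7156 - 30128\right) = 47487 \left(-22972\right) = -1090871364$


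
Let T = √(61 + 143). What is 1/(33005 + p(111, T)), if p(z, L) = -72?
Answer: 1/32933 ≈ 3.0365e-5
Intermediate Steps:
T = 2*√51 (T = √204 = 2*√51 ≈ 14.283)
1/(33005 + p(111, T)) = 1/(33005 - 72) = 1/32933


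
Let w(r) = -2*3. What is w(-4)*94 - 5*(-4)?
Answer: -544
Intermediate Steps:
w(r) = -6
w(-4)*94 - 5*(-4) = -6*94 - 5*(-4) = -564 + 20 = -544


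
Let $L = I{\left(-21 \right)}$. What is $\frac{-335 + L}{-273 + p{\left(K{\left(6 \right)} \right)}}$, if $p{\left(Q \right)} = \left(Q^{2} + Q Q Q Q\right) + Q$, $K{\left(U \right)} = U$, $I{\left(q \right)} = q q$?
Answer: $\frac{106}{1065} \approx 0.09953$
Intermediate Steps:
$I{\left(q \right)} = q^{2}$
$L = 441$ ($L = \left(-21\right)^{2} = 441$)
$p{\left(Q \right)} = Q + Q^{2} + Q^{4}$ ($p{\left(Q \right)} = \left(Q^{2} + Q^{2} Q Q\right) + Q = \left(Q^{2} + Q^{3} Q\right) + Q = \left(Q^{2} + Q^{4}\right) + Q = Q + Q^{2} + Q^{4}$)
$\frac{-335 + L}{-273 + p{\left(K{\left(6 \right)} \right)}} = \frac{-335 + 441}{-273 + 6 \left(1 + 6 + 6^{3}\right)} = \frac{106}{-273 + 6 \left(1 + 6 + 216\right)} = \frac{106}{-273 + 6 \cdot 223} = \frac{106}{-273 + 1338} = \frac{106}{1065}$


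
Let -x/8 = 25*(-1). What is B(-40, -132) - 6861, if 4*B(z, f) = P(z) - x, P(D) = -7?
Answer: -27651/4 ≈ -6912.8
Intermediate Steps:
x = 200 (x = -200*(-1) = -8*(-25) = 200)
B(z, f) = -207/4 (B(z, f) = (-7 - 1*200)/4 = (-7 - 200)/4 = (1/4)*(-207) = -207/4)
B(-40, -132) - 6861 = -207/4 - 6861 = -27651/4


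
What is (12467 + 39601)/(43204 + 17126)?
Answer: 8678/10055 ≈ 0.86305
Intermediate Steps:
(12467 + 39601)/(43204 + 17126) = 52068/60330 = 52068*(1/60330) = 8678/10055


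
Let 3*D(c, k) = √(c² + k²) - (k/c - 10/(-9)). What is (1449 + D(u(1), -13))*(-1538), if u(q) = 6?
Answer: -60185785/27 - 1538*√205/3 ≈ -2.2364e+6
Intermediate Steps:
D(c, k) = -10/27 + √(c² + k²)/3 - k/(3*c) (D(c, k) = (√(c² + k²) - (k/c - 10/(-9)))/3 = (√(c² + k²) - (k/c - 10*(-⅑)))/3 = (√(c² + k²) - (k/c + 10/9))/3 = (√(c² + k²) - (10/9 + k/c))/3 = (√(c² + k²) + (-10/9 - k/c))/3 = (-10/9 + √(c² + k²) - k/c)/3 = -10/27 + √(c² + k²)/3 - k/(3*c))
(1449 + D(u(1), -13))*(-1538) = (1449 + (-10/27 + √(6² + (-13)²)/3 - ⅓*(-13)/6))*(-1538) = (1449 + (-10/27 + √(36 + 169)/3 - ⅓*(-13)*⅙))*(-1538) = (1449 + (-10/27 + √205/3 + 13/18))*(-1538) = (1449 + (19/54 + √205/3))*(-1538) = (78265/54 + √205/3)*(-1538) = -60185785/27 - 1538*√205/3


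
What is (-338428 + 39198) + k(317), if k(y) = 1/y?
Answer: -94855909/317 ≈ -2.9923e+5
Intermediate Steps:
(-338428 + 39198) + k(317) = (-338428 + 39198) + 1/317 = -299230 + 1/317 = -94855909/317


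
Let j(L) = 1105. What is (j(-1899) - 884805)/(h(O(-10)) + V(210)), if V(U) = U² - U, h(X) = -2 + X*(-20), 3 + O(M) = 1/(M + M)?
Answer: -883700/43949 ≈ -20.107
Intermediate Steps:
O(M) = -3 + 1/(2*M) (O(M) = -3 + 1/(M + M) = -3 + 1/(2*M))
h(X) = -2 - 20*X
(j(-1899) - 884805)/(h(O(-10)) + V(210)) = (1105 - 884805)/((-2 - 20*(-3 + (½)/(-10))) + 210*(-1 + 210)) = -883700/((-2 - 20*(-3 + (½)*(-⅒))) + 210*209) = -883700/((-2 - 20*(-3 - 1/20)) + 43890) = -883700/((-2 - 20*(-61/20)) + 43890) = -883700/((-2 + 61) + 43890) = -883700/(59 + 43890) = -883700/43949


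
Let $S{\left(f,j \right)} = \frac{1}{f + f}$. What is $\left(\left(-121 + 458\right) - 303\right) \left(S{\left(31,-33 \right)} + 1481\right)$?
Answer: $\frac{1560991}{31} \approx 50355.0$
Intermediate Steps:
$S{\left(f,j \right)} = \frac{1}{2 f}$
$\left(\left(-121 + 458\right) - 303\right) \left(S{\left(31,-33 \right)} + 1481\right) = \left(\left(-121 + 458\right) - 303\right) \left(\frac{1}{2 \cdot 31} + 1481\right) = \left(337 - 303\right) \left(\frac{1}{2} \cdot \frac{1}{31} + 1481\right) = 34 \left(\frac{1}{62} + 1481\right) = 34 \cdot \frac{91823}{62} = \frac{1560991}{31}$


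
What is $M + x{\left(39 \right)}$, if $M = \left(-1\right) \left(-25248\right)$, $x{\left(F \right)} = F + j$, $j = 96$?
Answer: $25383$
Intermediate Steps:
$x{\left(F \right)} = 96 + F$ ($x{\left(F \right)} = F + 96 = 96 + F$)
$M = 25248$
$M + x{\left(39 \right)} = 25248 + \left(96 + 39\right) = 25248 + 135 = 25383$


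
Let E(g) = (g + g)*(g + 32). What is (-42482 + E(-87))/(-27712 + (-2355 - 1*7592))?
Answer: 32912/37659 ≈ 0.87395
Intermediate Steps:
E(g) = 2*g*(32 + g) (E(g) = (2*g)*(32 + g) = 2*g*(32 + g))
(-42482 + E(-87))/(-27712 + (-2355 - 1*7592)) = (-42482 + 2*(-87)*(32 - 87))/(-27712 + (-2355 - 1*7592)) = (-42482 + 2*(-87)*(-55))/(-27712 + (-2355 - 7592)) = (-42482 + 9570)/(-27712 - 9947) = -32912/(-37659) = -32912*(-1/37659) = 32912/37659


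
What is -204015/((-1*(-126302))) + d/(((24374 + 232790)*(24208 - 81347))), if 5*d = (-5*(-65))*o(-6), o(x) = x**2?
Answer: -749453960334405/463973358655598 ≈ -1.6153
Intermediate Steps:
d = 2340 (d = (-5*(-65)*(-6)**2)/5 = (325*36)/5 = (1/5)*11700 = 2340)
-204015/((-1*(-126302))) + d/(((24374 + 232790)*(24208 - 81347))) = -204015/((-1*(-126302))) + 2340/(((24374 + 232790)*(24208 - 81347))) = -204015/126302 + 2340/((257164*(-57139))) = -204015*1/126302 + 2340/(-14694093796) = -204015/126302 + 2340*(-1/14694093796) = -204015/126302 - 585/3673523449 = -749453960334405/463973358655598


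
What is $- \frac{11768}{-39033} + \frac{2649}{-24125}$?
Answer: $\frac{180504583}{941671125} \approx 0.19169$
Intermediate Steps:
$- \frac{11768}{-39033} + \frac{2649}{-24125} = \left(-11768\right) \left(- \frac{1}{39033}\right) + 2649 \left(- \frac{1}{24125}\right) = \frac{11768}{39033} - \frac{2649}{24125} = \frac{180504583}{941671125}$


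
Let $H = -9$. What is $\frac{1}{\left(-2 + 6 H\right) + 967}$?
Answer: $\frac{1}{911} \approx 0.0010977$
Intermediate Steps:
$\frac{1}{\left(-2 + 6 H\right) + 967} = \frac{1}{\left(-2 + 6 \left(-9\right)\right) + 967} = \frac{1}{\left(-2 - 54\right) + 967} = \frac{1}{-56 + 967} = \frac{1}{911}$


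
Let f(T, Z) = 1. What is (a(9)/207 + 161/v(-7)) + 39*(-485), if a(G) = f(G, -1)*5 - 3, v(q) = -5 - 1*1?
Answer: -7841915/414 ≈ -18942.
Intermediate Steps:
v(q) = -6 (v(q) = -5 - 1 = -6)
a(G) = 2 (a(G) = 1*5 - 3 = 5 - 3 = 2)
(a(9)/207 + 161/v(-7)) + 39*(-485) = (2/207 + 161/(-6)) + 39*(-485) = (2*(1/207) + 161*(-1/6)) - 18915 = (2/207 - 161/6) - 18915 = -11105/414 - 18915 = -7841915/414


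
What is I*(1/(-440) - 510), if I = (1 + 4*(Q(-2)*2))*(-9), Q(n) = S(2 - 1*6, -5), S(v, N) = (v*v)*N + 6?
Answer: -1193588919/440 ≈ -2.7127e+6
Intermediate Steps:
S(v, N) = 6 + N*v² (S(v, N) = v²*N + 6 = N*v² + 6 = 6 + N*v²)
Q(n) = -74 (Q(n) = 6 - 5*(2 - 1*6)² = 6 - 5*(2 - 6)² = 6 - 5*(-4)² = 6 - 5*16 = 6 - 80 = -74)
I = 5319 (I = (1 + 4*(-74*2))*(-9) = (1 + 4*(-148))*(-9) = (1 - 592)*(-9) = -591*(-9) = 5319)
I*(1/(-440) - 510) = 5319*(1/(-440) - 510) = 5319*(-1/440 - 510) = 5319*(-224401/440) = -1193588919/440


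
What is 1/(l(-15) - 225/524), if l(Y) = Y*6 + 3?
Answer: -524/45813 ≈ -0.011438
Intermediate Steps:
l(Y) = 3 + 6*Y (l(Y) = 6*Y + 3 = 3 + 6*Y)
1/(l(-15) - 225/524) = 1/((3 + 6*(-15)) - 225/524) = 1/((3 - 90) - 225*1/524) = 1/(-87 - 225/524) = 1/(-45813/524) = -524/45813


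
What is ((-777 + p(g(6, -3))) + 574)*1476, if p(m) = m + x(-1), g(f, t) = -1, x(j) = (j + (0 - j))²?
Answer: -301104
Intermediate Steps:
x(j) = 0 (x(j) = (j - j)² = 0² = 0)
p(m) = m (p(m) = m + 0 = m)
((-777 + p(g(6, -3))) + 574)*1476 = ((-777 - 1) + 574)*1476 = (-778 + 574)*1476 = -204*1476 = -301104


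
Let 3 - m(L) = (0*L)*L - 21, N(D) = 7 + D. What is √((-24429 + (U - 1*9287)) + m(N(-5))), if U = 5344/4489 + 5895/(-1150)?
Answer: I*√8001709809730/15410 ≈ 183.56*I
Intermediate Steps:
U = -4063411/1032470 (U = 5344*(1/4489) + 5895*(-1/1150) = 5344/4489 - 1179/230 = -4063411/1032470 ≈ -3.9356)
m(L) = 24 (m(L) = 3 - ((0*L)*L - 21) = 3 - (0*L - 21) = 3 - (0 - 21) = 3 - 1*(-21) = 3 + 21 = 24)
√((-24429 + (U - 1*9287)) + m(N(-5))) = √((-24429 + (-4063411/1032470 - 1*9287)) + 24) = √((-24429 + (-4063411/1032470 - 9287)) + 24) = √((-24429 - 9592612301/1032470) + 24) = √(-34814821931/1032470 + 24) = √(-34790042651/1032470) = I*√8001709809730/15410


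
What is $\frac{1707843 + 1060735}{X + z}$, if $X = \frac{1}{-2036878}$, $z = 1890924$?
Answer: $\frac{5639255619484}{3851581495271} \approx 1.4641$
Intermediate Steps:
$X = - \frac{1}{2036878} \approx -4.9095 \cdot 10^{-7}$
$\frac{1707843 + 1060735}{X + z} = \frac{1707843 + 1060735}{- \frac{1}{2036878} + 1890924} = \frac{2768578}{\frac{3851581495271}{2036878}} = 2768578 \cdot \frac{2036878}{3851581495271} = \frac{5639255619484}{3851581495271}$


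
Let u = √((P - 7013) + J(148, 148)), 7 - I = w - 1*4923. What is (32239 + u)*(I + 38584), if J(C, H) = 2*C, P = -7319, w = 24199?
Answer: 622696285 + 424930*I*√29 ≈ 6.227e+8 + 2.2883e+6*I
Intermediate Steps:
I = -19269 (I = 7 - (24199 - 1*4923) = 7 - (24199 - 4923) = 7 - 1*19276 = 7 - 19276 = -19269)
u = 22*I*√29 (u = √((-7319 - 7013) + 2*148) = √(-14332 + 296) = √(-14036) = 22*I*√29 ≈ 118.47*I)
(32239 + u)*(I + 38584) = (32239 + 22*I*√29)*(-19269 + 38584) = (32239 + 22*I*√29)*19315 = 622696285 + 424930*I*√29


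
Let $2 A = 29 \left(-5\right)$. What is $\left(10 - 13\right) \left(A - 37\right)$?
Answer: $\frac{657}{2} \approx 328.5$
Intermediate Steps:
$A = - \frac{145}{2}$ ($A = \frac{29 \left(-5\right)}{2} = \frac{1}{2} \left(-145\right) = - \frac{145}{2} \approx -72.5$)
$\left(10 - 13\right) \left(A - 37\right) = \left(10 - 13\right) \left(- \frac{145}{2} - 37\right) = \left(-3\right) \left(- \frac{219}{2}\right) = \frac{657}{2}$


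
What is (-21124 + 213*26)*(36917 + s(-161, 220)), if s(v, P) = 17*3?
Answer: -576183248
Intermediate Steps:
s(v, P) = 51
(-21124 + 213*26)*(36917 + s(-161, 220)) = (-21124 + 213*26)*(36917 + 51) = (-21124 + 5538)*36968 = -15586*36968 = -576183248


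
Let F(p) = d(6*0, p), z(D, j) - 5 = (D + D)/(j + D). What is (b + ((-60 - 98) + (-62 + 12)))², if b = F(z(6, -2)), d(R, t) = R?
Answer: 43264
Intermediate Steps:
z(D, j) = 5 + 2*D/(D + j) (z(D, j) = 5 + (D + D)/(j + D) = 5 + (2*D)/(D + j) = 5 + 2*D/(D + j))
F(p) = 0 (F(p) = 6*0 = 0)
b = 0
(b + ((-60 - 98) + (-62 + 12)))² = (0 + ((-60 - 98) + (-62 + 12)))² = (0 + (-158 - 50))² = (0 - 208)² = (-208)² = 43264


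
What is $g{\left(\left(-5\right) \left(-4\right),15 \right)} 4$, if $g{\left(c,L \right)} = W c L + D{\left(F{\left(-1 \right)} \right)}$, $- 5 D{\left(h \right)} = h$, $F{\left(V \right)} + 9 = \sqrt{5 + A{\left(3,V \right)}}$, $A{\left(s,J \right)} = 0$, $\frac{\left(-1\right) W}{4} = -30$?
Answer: $\frac{720036}{5} - \frac{4 \sqrt{5}}{5} \approx 1.4401 \cdot 10^{5}$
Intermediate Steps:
$W = 120$ ($W = \left(-4\right) \left(-30\right) = 120$)
$F{\left(V \right)} = -9 + \sqrt{5}$ ($F{\left(V \right)} = -9 + \sqrt{5 + 0} = -9 + \sqrt{5}$)
$D{\left(h \right)} = - \frac{h}{5}$
$g{\left(c,L \right)} = \frac{9}{5} - \frac{\sqrt{5}}{5} + 120 L c$ ($g{\left(c,L \right)} = 120 c L - \frac{-9 + \sqrt{5}}{5} = 120 L c + \left(\frac{9}{5} - \frac{\sqrt{5}}{5}\right) = \frac{9}{5} - \frac{\sqrt{5}}{5} + 120 L c$)
$g{\left(\left(-5\right) \left(-4\right),15 \right)} 4 = \left(\frac{9}{5} - \frac{\sqrt{5}}{5} + 120 \cdot 15 \left(\left(-5\right) \left(-4\right)\right)\right) 4 = \left(\frac{9}{5} - \frac{\sqrt{5}}{5} + 120 \cdot 15 \cdot 20\right) 4 = \left(\frac{9}{5} - \frac{\sqrt{5}}{5} + 36000\right) 4 = \left(\frac{180009}{5} - \frac{\sqrt{5}}{5}\right) 4 = \frac{720036}{5} - \frac{4 \sqrt{5}}{5}$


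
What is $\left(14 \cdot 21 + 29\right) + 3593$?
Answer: $3916$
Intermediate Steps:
$\left(14 \cdot 21 + 29\right) + 3593 = \left(294 + 29\right) + 3593 = 323 + 3593 = 3916$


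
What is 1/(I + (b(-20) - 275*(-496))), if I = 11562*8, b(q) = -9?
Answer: 1/228887 ≈ 4.3690e-6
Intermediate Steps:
I = 92496
1/(I + (b(-20) - 275*(-496))) = 1/(92496 + (-9 - 275*(-496))) = 1/(92496 + (-9 + 136400)) = 1/(92496 + 136391) = 1/228887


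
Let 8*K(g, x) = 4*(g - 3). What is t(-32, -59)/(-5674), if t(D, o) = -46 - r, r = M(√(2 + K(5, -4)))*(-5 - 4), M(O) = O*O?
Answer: 19/5674 ≈ 0.0033486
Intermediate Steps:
K(g, x) = -3/2 + g/2 (K(g, x) = (4*(g - 3))/8 = (4*(-3 + g))/8 = (-12 + 4*g)/8 = -3/2 + g/2)
M(O) = O²
r = -27 (r = (√(2 + (-3/2 + (½)*5)))²*(-5 - 4) = (√(2 + (-3/2 + 5/2)))²*(-9) = (√(2 + 1))²*(-9) = (√3)²*(-9) = 3*(-9) = -27)
t(D, o) = -19 (t(D, o) = -46 - 1*(-27) = -46 + 27 = -19)
t(-32, -59)/(-5674) = -19/(-5674) = -19*(-1/5674) = 19/5674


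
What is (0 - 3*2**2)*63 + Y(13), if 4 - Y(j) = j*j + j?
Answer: -934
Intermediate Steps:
Y(j) = 4 - j - j**2 (Y(j) = 4 - (j*j + j) = 4 - (j**2 + j) = 4 - (j + j**2) = 4 + (-j - j**2) = 4 - j - j**2)
(0 - 3*2**2)*63 + Y(13) = (0 - 3*2**2)*63 + (4 - 1*13 - 1*13**2) = (0 - 3*4)*63 + (4 - 13 - 1*169) = (0 - 12)*63 + (4 - 13 - 169) = -12*63 - 178 = -756 - 178 = -934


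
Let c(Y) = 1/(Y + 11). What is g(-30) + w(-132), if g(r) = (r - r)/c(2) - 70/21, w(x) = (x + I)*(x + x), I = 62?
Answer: 55430/3 ≈ 18477.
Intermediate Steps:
w(x) = 2*x*(62 + x) (w(x) = (x + 62)*(x + x) = (62 + x)*(2*x) = 2*x*(62 + x))
c(Y) = 1/(11 + Y)
g(r) = -10/3 (g(r) = (r - r)/(1/(11 + 2)) - 70/21 = 0/(1/13) - 70*1/21 = 0/(1/13) - 10/3 = 0*13 - 10/3 = 0 - 10/3 = -10/3)
g(-30) + w(-132) = -10/3 + 2*(-132)*(62 - 132) = -10/3 + 2*(-132)*(-70) = -10/3 + 18480 = 55430/3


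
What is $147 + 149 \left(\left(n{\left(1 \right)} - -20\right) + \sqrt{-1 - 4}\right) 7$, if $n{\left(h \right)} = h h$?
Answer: $22050 + 1043 i \sqrt{5} \approx 22050.0 + 2332.2 i$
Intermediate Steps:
$n{\left(h \right)} = h^{2}$
$147 + 149 \left(\left(n{\left(1 \right)} - -20\right) + \sqrt{-1 - 4}\right) 7 = 147 + 149 \left(\left(1^{2} - -20\right) + \sqrt{-1 - 4}\right) 7 = 147 + 149 \left(\left(1 + 20\right) + \sqrt{-5}\right) 7 = 147 + 149 \left(21 + i \sqrt{5}\right) 7 = 147 + 149 \left(147 + 7 i \sqrt{5}\right) = 147 + \left(21903 + 1043 i \sqrt{5}\right) = 22050 + 1043 i \sqrt{5}$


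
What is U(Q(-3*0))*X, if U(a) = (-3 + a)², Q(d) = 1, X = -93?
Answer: -372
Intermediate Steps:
U(Q(-3*0))*X = (-3 + 1)²*(-93) = (-2)²*(-93) = 4*(-93) = -372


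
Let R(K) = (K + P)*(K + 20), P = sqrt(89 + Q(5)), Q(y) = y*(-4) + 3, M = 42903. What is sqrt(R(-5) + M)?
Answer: sqrt(42828 + 90*sqrt(2)) ≈ 207.26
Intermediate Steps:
Q(y) = 3 - 4*y (Q(y) = -4*y + 3 = 3 - 4*y)
P = 6*sqrt(2) (P = sqrt(89 + (3 - 4*5)) = sqrt(89 + (3 - 20)) = sqrt(89 - 17) = sqrt(72) = 6*sqrt(2) ≈ 8.4853)
R(K) = (20 + K)*(K + 6*sqrt(2)) (R(K) = (K + 6*sqrt(2))*(K + 20) = (K + 6*sqrt(2))*(20 + K) = (20 + K)*(K + 6*sqrt(2)))
sqrt(R(-5) + M) = sqrt(((-5)**2 + 20*(-5) + 120*sqrt(2) + 6*(-5)*sqrt(2)) + 42903) = sqrt((25 - 100 + 120*sqrt(2) - 30*sqrt(2)) + 42903) = sqrt((-75 + 90*sqrt(2)) + 42903) = sqrt(42828 + 90*sqrt(2))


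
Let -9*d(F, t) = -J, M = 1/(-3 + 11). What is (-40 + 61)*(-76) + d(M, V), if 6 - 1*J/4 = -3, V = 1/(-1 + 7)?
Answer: -1592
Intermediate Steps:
M = 1/8 ≈ 0.12500
V = 1/6 ≈ 0.16667
J = 36 (J = 24 - 4*(-3) = 24 + 12 = 36)
d(F, t) = 4 (d(F, t) = -(-1)*36/9 = -1/9*(-36) = 4)
(-40 + 61)*(-76) + d(M, V) = (-40 + 61)*(-76) + 4 = 21*(-76) + 4 = -1596 + 4 = -1592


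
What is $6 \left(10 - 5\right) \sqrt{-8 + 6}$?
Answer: $30 i \sqrt{2} \approx 42.426 i$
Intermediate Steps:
$6 \left(10 - 5\right) \sqrt{-8 + 6} = 6 \cdot 5 \sqrt{-2} = 30 i \sqrt{2}$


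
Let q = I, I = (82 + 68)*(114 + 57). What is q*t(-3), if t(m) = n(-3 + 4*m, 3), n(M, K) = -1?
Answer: -25650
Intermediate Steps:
t(m) = -1
I = 25650 (I = 150*171 = 25650)
q = 25650
q*t(-3) = 25650*(-1) = -25650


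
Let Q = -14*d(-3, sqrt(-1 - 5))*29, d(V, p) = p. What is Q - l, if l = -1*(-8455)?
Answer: -8455 - 406*I*sqrt(6) ≈ -8455.0 - 994.49*I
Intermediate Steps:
Q = -406*I*sqrt(6) (Q = -14*sqrt(-1 - 5)*29 = -14*I*sqrt(6)*29 = -406*I*sqrt(6) ≈ -994.49*I)
l = 8455
Q - l = -406*I*sqrt(6) - 1*8455 = -406*I*sqrt(6) - 8455 = -8455 - 406*I*sqrt(6)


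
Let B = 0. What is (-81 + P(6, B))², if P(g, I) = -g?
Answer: 7569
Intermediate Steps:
(-81 + P(6, B))² = (-81 - 1*6)² = (-81 - 6)² = (-87)² = 7569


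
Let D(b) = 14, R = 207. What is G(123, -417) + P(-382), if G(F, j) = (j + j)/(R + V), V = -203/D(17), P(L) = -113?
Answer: -45173/385 ≈ -117.33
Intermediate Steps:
V = -29/2 (V = -203/14 = -203*1/14 = -29/2 ≈ -14.500)
G(F, j) = 4*j/385 (G(F, j) = (j + j)/(207 - 29/2) = (2*j)/(385/2) = (2*j)*(2/385) = 4*j/385)
G(123, -417) + P(-382) = (4/385)*(-417) - 113 = -1668/385 - 113 = -45173/385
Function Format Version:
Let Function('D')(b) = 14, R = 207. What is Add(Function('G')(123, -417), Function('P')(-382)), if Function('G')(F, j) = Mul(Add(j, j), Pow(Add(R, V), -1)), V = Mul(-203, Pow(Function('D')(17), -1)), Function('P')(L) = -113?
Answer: Rational(-45173, 385) ≈ -117.33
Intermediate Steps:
V = Rational(-29, 2) (V = Mul(-203, Pow(14, -1)) = Mul(-203, Rational(1, 14)) = Rational(-29, 2) ≈ -14.500)
Function('G')(F, j) = Mul(Rational(4, 385), j) (Function('G')(F, j) = Mul(Add(j, j), Pow(Add(207, Rational(-29, 2)), -1)) = Mul(Mul(2, j), Pow(Rational(385, 2), -1)) = Mul(Mul(2, j), Rational(2, 385)) = Mul(Rational(4, 385), j))
Add(Function('G')(123, -417), Function('P')(-382)) = Add(Mul(Rational(4, 385), -417), -113) = Add(Rational(-1668, 385), -113) = Rational(-45173, 385)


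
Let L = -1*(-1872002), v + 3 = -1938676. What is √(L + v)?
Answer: I*√66677 ≈ 258.22*I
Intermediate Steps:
v = -1938679 (v = -3 - 1938676 = -1938679)
L = 1872002
√(L + v) = √(1872002 - 1938679) = √(-66677) = I*√66677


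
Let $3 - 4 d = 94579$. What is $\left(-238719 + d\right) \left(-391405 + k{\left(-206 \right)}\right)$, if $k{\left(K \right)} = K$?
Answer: $102744236793$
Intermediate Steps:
$d = -23644$ ($d = \frac{3}{4} - \frac{94579}{4} = -23644$)
$\left(-238719 + d\right) \left(-391405 + k{\left(-206 \right)}\right) = \left(-238719 - 23644\right) \left(-391405 - 206\right) = \left(-262363\right) \left(-391611\right) = 102744236793$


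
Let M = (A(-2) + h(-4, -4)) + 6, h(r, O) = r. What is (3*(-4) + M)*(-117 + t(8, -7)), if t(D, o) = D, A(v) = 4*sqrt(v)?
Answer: 1090 - 436*I*sqrt(2) ≈ 1090.0 - 616.6*I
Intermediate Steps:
M = 2 + 4*I*sqrt(2) (M = (4*sqrt(-2) - 4) + 6 = (4*(I*sqrt(2)) - 4) + 6 = (4*I*sqrt(2) - 4) + 6 = (-4 + 4*I*sqrt(2)) + 6 = 2 + 4*I*sqrt(2) ≈ 2.0 + 5.6569*I)
(3*(-4) + M)*(-117 + t(8, -7)) = (3*(-4) + (2 + 4*I*sqrt(2)))*(-117 + 8) = (-12 + (2 + 4*I*sqrt(2)))*(-109) = (-10 + 4*I*sqrt(2))*(-109) = 1090 - 436*I*sqrt(2)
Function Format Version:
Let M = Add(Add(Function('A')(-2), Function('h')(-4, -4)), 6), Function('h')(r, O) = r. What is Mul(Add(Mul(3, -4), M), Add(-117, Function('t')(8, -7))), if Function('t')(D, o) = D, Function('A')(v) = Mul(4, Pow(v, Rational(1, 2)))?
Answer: Add(1090, Mul(-436, I, Pow(2, Rational(1, 2)))) ≈ Add(1090.0, Mul(-616.60, I))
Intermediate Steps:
M = Add(2, Mul(4, I, Pow(2, Rational(1, 2)))) (M = Add(Add(Mul(4, Pow(-2, Rational(1, 2))), -4), 6) = Add(Add(Mul(4, Mul(I, Pow(2, Rational(1, 2)))), -4), 6) = Add(Add(Mul(4, I, Pow(2, Rational(1, 2))), -4), 6) = Add(Add(-4, Mul(4, I, Pow(2, Rational(1, 2)))), 6) = Add(2, Mul(4, I, Pow(2, Rational(1, 2)))) ≈ Add(2.0000, Mul(5.6569, I)))
Mul(Add(Mul(3, -4), M), Add(-117, Function('t')(8, -7))) = Mul(Add(Mul(3, -4), Add(2, Mul(4, I, Pow(2, Rational(1, 2))))), Add(-117, 8)) = Mul(Add(-12, Add(2, Mul(4, I, Pow(2, Rational(1, 2))))), -109) = Mul(Add(-10, Mul(4, I, Pow(2, Rational(1, 2)))), -109) = Add(1090, Mul(-436, I, Pow(2, Rational(1, 2))))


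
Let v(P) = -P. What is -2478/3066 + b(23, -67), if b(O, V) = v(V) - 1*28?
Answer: 2788/73 ≈ 38.192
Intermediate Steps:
b(O, V) = -28 - V (b(O, V) = -V - 1*28 = -V - 28 = -28 - V)
-2478/3066 + b(23, -67) = -2478/3066 + (-28 - 1*(-67)) = -2478*1/3066 + (-28 + 67) = -59/73 + 39 = 2788/73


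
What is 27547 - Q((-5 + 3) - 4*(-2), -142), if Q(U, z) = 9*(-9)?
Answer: 27628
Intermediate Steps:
Q(U, z) = -81
27547 - Q((-5 + 3) - 4*(-2), -142) = 27547 - 1*(-81) = 27547 + 81 = 27628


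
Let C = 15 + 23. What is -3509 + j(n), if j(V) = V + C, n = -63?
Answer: -3534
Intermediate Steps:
C = 38
j(V) = 38 + V (j(V) = V + 38 = 38 + V)
-3509 + j(n) = -3509 + (38 - 63) = -3509 - 25 = -3534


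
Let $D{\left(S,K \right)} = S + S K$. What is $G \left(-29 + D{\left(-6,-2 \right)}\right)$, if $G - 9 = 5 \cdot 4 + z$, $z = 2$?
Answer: $-713$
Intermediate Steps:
$D{\left(S,K \right)} = S + K S$
$G = 31$ ($G = 9 + \left(5 \cdot 4 + 2\right) = 9 + \left(20 + 2\right) = 9 + 22 = 31$)
$G \left(-29 + D{\left(-6,-2 \right)}\right) = 31 \left(-29 - 6 \left(1 - 2\right)\right) = 31 \left(-29 - -6\right) = 31 \left(-29 + 6\right) = 31 \left(-23\right) = -713$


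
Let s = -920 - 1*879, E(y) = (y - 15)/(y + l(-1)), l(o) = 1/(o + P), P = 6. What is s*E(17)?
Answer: -8995/43 ≈ -209.19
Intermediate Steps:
l(o) = 1/(6 + o) (l(o) = 1/(o + 6) = 1/(6 + o))
E(y) = (-15 + y)/(⅕ + y) (E(y) = (y - 15)/(y + 1/(6 - 1)) = (-15 + y)/(y + 1/5) = (-15 + y)/(y + ⅕) = (-15 + y)/(⅕ + y))
s = -1799 (s = -920 - 879 = -1799)
s*E(17) = -8995*(-15 + 17)/(1 + 5*17) = -8995*2/(1 + 85) = -8995*2/86 = -1799*5/43 = -8995/43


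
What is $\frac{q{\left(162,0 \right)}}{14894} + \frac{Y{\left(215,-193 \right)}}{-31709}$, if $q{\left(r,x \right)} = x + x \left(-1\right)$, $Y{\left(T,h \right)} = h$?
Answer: $\frac{193}{31709} \approx 0.0060866$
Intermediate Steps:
$q{\left(r,x \right)} = 0$ ($q{\left(r,x \right)} = x - x = 0$)
$\frac{q{\left(162,0 \right)}}{14894} + \frac{Y{\left(215,-193 \right)}}{-31709} = \frac{0}{14894} - \frac{193}{-31709} = 0 \cdot \frac{1}{14894} - - \frac{193}{31709} = 0 + \frac{193}{31709} = \frac{193}{31709}$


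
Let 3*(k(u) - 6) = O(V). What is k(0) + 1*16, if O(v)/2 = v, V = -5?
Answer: 56/3 ≈ 18.667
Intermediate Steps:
O(v) = 2*v
k(u) = 8/3 (k(u) = 6 + (2*(-5))/3 = 6 + (⅓)*(-10) = 6 - 10/3 = 8/3)
k(0) + 1*16 = 8/3 + 1*16 = 8/3 + 16 = 56/3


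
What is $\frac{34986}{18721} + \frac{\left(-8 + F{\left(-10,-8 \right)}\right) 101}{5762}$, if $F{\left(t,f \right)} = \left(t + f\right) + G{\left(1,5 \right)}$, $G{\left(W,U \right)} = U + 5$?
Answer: $\frac{85668098}{53935201} \approx 1.5884$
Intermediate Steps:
$G{\left(W,U \right)} = 5 + U$
$F{\left(t,f \right)} = 10 + f + t$ ($F{\left(t,f \right)} = \left(t + f\right) + \left(5 + 5\right) = \left(f + t\right) + 10 = 10 + f + t$)
$\frac{34986}{18721} + \frac{\left(-8 + F{\left(-10,-8 \right)}\right) 101}{5762} = \frac{34986}{18721} + \frac{\left(-8 - 8\right) 101}{5762} = 34986 \cdot \frac{1}{18721} + \left(-8 - 8\right) 101 \cdot \frac{1}{5762} = \frac{34986}{18721} + \left(-16\right) 101 \cdot \frac{1}{5762} = \frac{34986}{18721} - \frac{808}{2881} = \frac{85668098}{53935201}$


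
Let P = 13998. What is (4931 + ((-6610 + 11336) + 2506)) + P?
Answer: 26161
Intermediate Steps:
(4931 + ((-6610 + 11336) + 2506)) + P = (4931 + ((-6610 + 11336) + 2506)) + 13998 = (4931 + (4726 + 2506)) + 13998 = (4931 + 7232) + 13998 = 12163 + 13998 = 26161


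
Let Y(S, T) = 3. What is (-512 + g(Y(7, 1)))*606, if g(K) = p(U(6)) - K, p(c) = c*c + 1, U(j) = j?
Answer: -289668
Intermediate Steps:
p(c) = 1 + c² (p(c) = c² + 1 = 1 + c²)
g(K) = 37 - K (g(K) = (1 + 6²) - K = (1 + 36) - K = 37 - K)
(-512 + g(Y(7, 1)))*606 = (-512 + (37 - 1*3))*606 = (-512 + (37 - 3))*606 = (-512 + 34)*606 = -478*606 = -289668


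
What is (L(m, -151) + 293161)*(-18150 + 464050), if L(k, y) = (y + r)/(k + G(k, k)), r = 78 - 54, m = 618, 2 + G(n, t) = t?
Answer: 80654513953650/617 ≈ 1.3072e+11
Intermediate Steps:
G(n, t) = -2 + t
r = 24
L(k, y) = (24 + y)/(-2 + 2*k) (L(k, y) = (y + 24)/(k + (-2 + k)) = (24 + y)/(-2 + 2*k))
(L(m, -151) + 293161)*(-18150 + 464050) = ((24 - 151)/(2*(-1 + 618)) + 293161)*(-18150 + 464050) = ((½)*(-127)/617 + 293161)*445900 = ((½)*(1/617)*(-127) + 293161)*445900 = (-127/1234 + 293161)*445900 = (361760547/1234)*445900 = 80654513953650/617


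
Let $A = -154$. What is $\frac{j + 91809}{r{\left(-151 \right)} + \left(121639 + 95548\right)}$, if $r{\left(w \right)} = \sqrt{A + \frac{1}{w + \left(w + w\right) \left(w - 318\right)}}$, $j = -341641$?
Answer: $- \frac{174480040277782}{151681116236225} + \frac{5678 i \sqrt{3082859818539}}{151681116236225} \approx -1.1503 + 6.5727 \cdot 10^{-5} i$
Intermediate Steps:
$r{\left(w \right)} = \sqrt{-154 + \frac{1}{w + 2 w \left(-318 + w\right)}}$ ($r{\left(w \right)} = \sqrt{-154 + \frac{1}{w + \left(w + w\right) \left(w - 318\right)}} = \sqrt{-154 + \frac{1}{w + 2 w \left(-318 + w\right)}}$)
$\frac{j + 91809}{r{\left(-151 \right)} + \left(121639 + 95548\right)} = \frac{-341641 + 91809}{\sqrt{\frac{1 - - 23254 \left(-635 + 2 \left(-151\right)\right)}{\left(-151\right) \left(-635 + 2 \left(-151\right)\right)}} + \left(121639 + 95548\right)} = - \frac{249832}{\sqrt{- \frac{1 - - 23254 \left(-635 - 302\right)}{151 \left(-635 - 302\right)}} + 217187} = - \frac{249832}{\sqrt{- \frac{1 - \left(-23254\right) \left(-937\right)}{151 \left(-937\right)}} + 217187} = - \frac{249832}{\sqrt{\left(- \frac{1}{151}\right) \left(- \frac{1}{937}\right) \left(1 - 21788998\right)} + 217187} = - \frac{249832}{\sqrt{\left(- \frac{1}{151}\right) \left(- \frac{1}{937}\right) \left(-21788997\right)} + 217187} = - \frac{249832}{\sqrt{- \frac{21788997}{141487}} + 217187} = - \frac{249832}{\frac{i \sqrt{3082859818539}}{141487} + 217187} = - \frac{249832}{217187 + \frac{i \sqrt{3082859818539}}{141487}}$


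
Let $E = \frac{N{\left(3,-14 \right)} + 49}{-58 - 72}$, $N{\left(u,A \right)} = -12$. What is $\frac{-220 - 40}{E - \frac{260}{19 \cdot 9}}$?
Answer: $\frac{5779800}{40127} \approx 144.04$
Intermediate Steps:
$E = - \frac{37}{130}$ ($E = \frac{-12 + 49}{-58 - 72} = \frac{37}{-130} = 37 \left(- \frac{1}{130}\right) = - \frac{37}{130} \approx -0.28462$)
$\frac{-220 - 40}{E - \frac{260}{19 \cdot 9}} = \frac{-220 - 40}{- \frac{37}{130} - \frac{260}{19 \cdot 9}} = - \frac{260}{- \frac{37}{130} - \frac{260}{171}} = - \frac{260}{- \frac{40127}{22230}} = \left(-260\right) \left(- \frac{22230}{40127}\right) = \frac{5779800}{40127}$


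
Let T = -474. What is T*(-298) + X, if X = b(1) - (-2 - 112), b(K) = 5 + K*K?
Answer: 141372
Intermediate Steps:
b(K) = 5 + K**2
X = 120 (X = (5 + 1**2) - (-2 - 112) = (5 + 1) - 1*(-114) = 6 + 114 = 120)
T*(-298) + X = -474*(-298) + 120 = 141252 + 120 = 141372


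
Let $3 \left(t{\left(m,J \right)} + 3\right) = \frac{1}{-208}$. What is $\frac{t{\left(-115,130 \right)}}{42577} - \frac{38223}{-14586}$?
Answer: $\frac{13019015117}{4968224976} \approx 2.6205$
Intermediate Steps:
$t{\left(m,J \right)} = - \frac{1873}{624}$ ($t{\left(m,J \right)} = -3 + \frac{1}{3 \left(-208\right)} = -3 + \frac{1}{3} \left(- \frac{1}{208}\right) = -3 - \frac{1}{624} = - \frac{1873}{624}$)
$\frac{t{\left(-115,130 \right)}}{42577} - \frac{38223}{-14586} = - \frac{1873}{624 \cdot 42577} - \frac{38223}{-14586} = \left(- \frac{1873}{624}\right) \frac{1}{42577} - - \frac{12741}{4862} = - \frac{1873}{26568048} + \frac{12741}{4862} = \frac{13019015117}{4968224976}$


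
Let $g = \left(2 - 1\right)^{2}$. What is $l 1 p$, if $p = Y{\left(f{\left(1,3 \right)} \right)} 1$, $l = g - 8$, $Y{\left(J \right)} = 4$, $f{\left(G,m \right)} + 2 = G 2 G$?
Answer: $-28$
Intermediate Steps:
$f{\left(G,m \right)} = -2 + 2 G^{2}$ ($f{\left(G,m \right)} = -2 + G 2 G = -2 + 2 G G = -2 + 2 G^{2}$)
$g = 1$ ($g = 1^{2} = 1$)
$l = -7$ ($l = 1 - 8 = -7$)
$p = 4$ ($p = 4 \cdot 1 = 4$)
$l 1 p = \left(-7\right) 1 \cdot 4 = \left(-7\right) 4 = -28$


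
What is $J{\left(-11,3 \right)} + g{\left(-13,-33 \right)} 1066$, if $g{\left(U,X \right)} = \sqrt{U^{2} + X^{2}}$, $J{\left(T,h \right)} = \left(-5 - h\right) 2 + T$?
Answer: $-27 + 1066 \sqrt{1258} \approx 37782.0$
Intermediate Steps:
$J{\left(T,h \right)} = -10 + T - 2 h$ ($J{\left(T,h \right)} = \left(-10 - 2 h\right) + T = -10 + T - 2 h$)
$J{\left(-11,3 \right)} + g{\left(-13,-33 \right)} 1066 = \left(-10 - 11 - 6\right) + \sqrt{\left(-13\right)^{2} + \left(-33\right)^{2}} \cdot 1066 = \left(-10 - 11 - 6\right) + \sqrt{169 + 1089} \cdot 1066 = -27 + \sqrt{1258} \cdot 1066 = -27 + 1066 \sqrt{1258}$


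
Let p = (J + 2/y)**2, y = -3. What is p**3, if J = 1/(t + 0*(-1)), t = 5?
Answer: 117649/11390625 ≈ 0.010329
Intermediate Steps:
J = 1/5 (J = 1/(5 + 0*(-1)) = 1/(5 + 0) = 1/5 ≈ 0.20000)
p = 49/225 (p = (1/5 + 2/(-3))**2 = (1/5 + 2*(-1/3))**2 = (1/5 - 2/3)**2 = (-7/15)**2 = 49/225 ≈ 0.21778)
p**3 = (49/225)**3 = 117649/11390625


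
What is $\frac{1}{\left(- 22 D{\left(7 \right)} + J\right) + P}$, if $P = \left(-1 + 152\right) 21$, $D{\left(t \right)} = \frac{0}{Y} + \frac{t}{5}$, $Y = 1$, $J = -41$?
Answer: $\frac{5}{15496} \approx 0.00032266$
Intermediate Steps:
$D{\left(t \right)} = \frac{t}{5}$ ($D{\left(t \right)} = \frac{0}{1} + \frac{t}{5} = 0 \cdot 1 + t \frac{1}{5} = 0 + \frac{t}{5} = \frac{t}{5}$)
$P = 3171$ ($P = 151 \cdot 21 = 3171$)
$\frac{1}{\left(- 22 D{\left(7 \right)} + J\right) + P} = \frac{1}{\left(- 22 \cdot \frac{1}{5} \cdot 7 - 41\right) + 3171} = \frac{1}{\left(\left(-22\right) \frac{7}{5} - 41\right) + 3171} = \frac{1}{\left(- \frac{154}{5} - 41\right) + 3171} = \frac{1}{- \frac{359}{5} + 3171} = \frac{1}{\frac{15496}{5}} = \frac{5}{15496}$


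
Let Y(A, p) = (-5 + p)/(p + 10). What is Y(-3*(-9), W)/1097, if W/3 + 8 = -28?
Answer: 113/107506 ≈ 0.0010511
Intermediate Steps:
W = -108 (W = -24 + 3*(-28) = -24 - 84 = -108)
Y(A, p) = (-5 + p)/(10 + p)
Y(-3*(-9), W)/1097 = ((-5 - 108)/(10 - 108))/1097 = (-113/(-98))*(1/1097) = -1/98*(-113)*(1/1097) = (113/98)*(1/1097) = 113/107506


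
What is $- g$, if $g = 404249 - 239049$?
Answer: $-165200$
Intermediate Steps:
$g = 165200$ ($g = 404249 - 239049 = 165200$)
$- g = \left(-1\right) 165200 = -165200$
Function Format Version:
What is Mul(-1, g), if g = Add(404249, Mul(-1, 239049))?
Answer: -165200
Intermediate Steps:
g = 165200 (g = Add(404249, -239049) = 165200)
Mul(-1, g) = Mul(-1, 165200) = -165200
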